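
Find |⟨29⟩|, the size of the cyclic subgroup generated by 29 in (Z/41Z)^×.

Since 29 ∈ (Z/41Z)^×, its order divides φ(41) = 41 − 1 = 40 = 2^3 · 5.
Divisors of 40: 1, 2, 4, 5, 8, 10, 20, 40.
Compute 29^d (mod 41) for the divisors d until we hit 1:
29^1 ≡ 29
29^2 ≡ 21
29^4 ≡ 31
29^5 ≡ 38
29^8 ≡ 18
29^10 ≡ 9
29^20 ≡ 40
29^40 ≡ 1
Hence ord(29) = 40.

40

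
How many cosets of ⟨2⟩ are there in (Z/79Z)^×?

2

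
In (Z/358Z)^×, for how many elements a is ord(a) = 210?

φ(358) = φ(2)·φ(179) = 1·178 = 178 = 2 · 89.
Since (Z/358Z)^× is cyclic of order 178, the number of elements of order d is φ(d) when d | 178 and 0 otherwise.
Since 210 ∤ 178, the count is 0.

0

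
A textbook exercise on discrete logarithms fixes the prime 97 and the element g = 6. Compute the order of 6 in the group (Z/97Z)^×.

12

The order of 6 must divide φ(97) = 97 − 1 = 96 = 2^5 · 3.
Divisors of 96: 1, 2, 3, 4, 6, 8, 12, 16, 24, 32, 48, 96.
Check 6^d mod 97 for each divisor in increasing order:
6^1 ≡ 6 (mod 97)
6^2 ≡ 36 (mod 97)
6^3 ≡ 22 (mod 97)
6^4 ≡ 35 (mod 97)
6^6 ≡ 96 (mod 97)
6^8 ≡ 61 (mod 97)
6^12 ≡ 1 (mod 97) ✓
So ord_97(6) = 12.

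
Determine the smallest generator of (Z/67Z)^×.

2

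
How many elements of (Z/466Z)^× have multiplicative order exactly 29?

28

φ(466) = φ(2)·φ(233) = 1·232 = 232 = 2^3 · 29.
Since (Z/466Z)^× is cyclic of order 232, the number of elements of order d is φ(d) when d | 232 and 0 otherwise.
29 | 232, and φ(29) = 29 − 1 = 28.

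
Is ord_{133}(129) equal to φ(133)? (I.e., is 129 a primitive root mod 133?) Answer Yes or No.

No

133 = 7 · 19 is a product of two distinct odd primes, so (Z/133Z)^× ≅ (Z/7Z)^× × (Z/19Z)^× is not cyclic.
No primitive root modulo 133 exists; in particular 129 is not one.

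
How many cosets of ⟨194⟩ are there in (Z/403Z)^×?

36

Since 194 ∈ (Z/403Z)^×, its order divides φ(403) = φ(13·31) = (13−1)·(31−1) = 12·30 = 360 = 2^3 · 3^2 · 5.
Divisors of 360: 1, 2, 3, 4, 5, 6, 8, 9, 10, 12, 15, 18, 20, 24, 30, 36, 40, 45, 60, 72, 90, 120, 180, 360.
Test each divisor d:
194^1 ≡ 194
194^2 ≡ 157
194^3 ≡ 233
194^4 ≡ 66
194^5 ≡ 311
194^6 ≡ 287
194^8 ≡ 326
194^9 ≡ 376
194^10 ≡ 1
Thus |⟨194⟩| = ord(194) = 10.
The index is φ(403) / ord(194) = 360 / 10 = 36.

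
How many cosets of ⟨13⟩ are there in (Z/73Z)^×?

1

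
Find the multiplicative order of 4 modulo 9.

3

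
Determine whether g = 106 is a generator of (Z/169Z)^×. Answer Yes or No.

φ(169) = φ(13^2) = 13·(13−1) = 156 = 2^2 · 3 · 13.
106 is a primitive root mod 169 iff 106^(φ(169)/q) ≢ 1 for every prime q | φ(169), i.e. q ∈ {2, 3, 13}.
106^78 ≡ 168 (mod 169)  [q = 2: ≢ 1 ✓]
106^52 ≡ 146 (mod 169)  [q = 3: ≢ 1 ✓]
106^12 ≡ 157 (mod 169)  [q = 13: ≢ 1 ✓]
All checks pass, so 106 has order 156 and is a primitive root modulo 169.

Yes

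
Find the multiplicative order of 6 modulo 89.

88

Since 6 ∈ (Z/89Z)^×, its order divides φ(89) = 89 − 1 = 88 = 2^3 · 11.
Divisors of 88: 1, 2, 4, 8, 11, 22, 44, 88.
Check 6^d mod 89 for each divisor in increasing order:
6^1 ≡ 6 (mod 89)
6^2 ≡ 36 (mod 89)
6^4 ≡ 50 (mod 89)
6^8 ≡ 8 (mod 89)
6^11 ≡ 37 (mod 89)
6^22 ≡ 34 (mod 89)
6^44 ≡ 88 (mod 89)
6^88 ≡ 1 (mod 89) ✓
So ord_89(6) = 88.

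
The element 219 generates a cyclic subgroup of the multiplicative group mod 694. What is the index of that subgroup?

Since 219 ∈ (Z/694Z)^×, its order divides φ(694) = φ(2)·φ(347) = 1·346 = 346 = 2 · 173.
Divisors of 346: 1, 2, 173, 346.
Evaluate successive powers at the divisors of 346:
219^1 ≡ 219
219^2 ≡ 75
219^173 ≡ 1
So ord_694(219) = 173, hence |⟨219⟩| = 173.
[(Z/694Z)^× : ⟨219⟩] = 346/173 = 2.

2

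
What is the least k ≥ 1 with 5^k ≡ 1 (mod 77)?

ord(5) | φ(77) = φ(7·11) = (7−1)·(11−1) = 6·10 = 60 = 2^2 · 3 · 5.
Divisors of 60: 1, 2, 3, 4, 5, 6, 10, 12, 15, 20, 30, 60.
Compute 5^d (mod 77) for the divisors d until we hit 1:
5^1 ≡ 5 (mod 77)
5^2 ≡ 25 (mod 77)
5^3 ≡ 48 (mod 77)
5^4 ≡ 9 (mod 77)
5^5 ≡ 45 (mod 77)
5^6 ≡ 71 (mod 77)
5^10 ≡ 23 (mod 77)
5^12 ≡ 36 (mod 77)
5^15 ≡ 34 (mod 77)
5^20 ≡ 67 (mod 77)
5^30 ≡ 1 (mod 77) ✓
Hence ord(5) = 30.

30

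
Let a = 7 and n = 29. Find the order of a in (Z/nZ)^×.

7

ord(7) | φ(29) = 29 − 1 = 28 = 2^2 · 7.
Divisors of 28: 1, 2, 4, 7, 14, 28.
Compute 7^d (mod 29) for the divisors d until we hit 1:
7^1 ≡ 7 (mod 29)
7^2 ≡ 20 (mod 29)
7^4 ≡ 23 (mod 29)
7^7 ≡ 1 (mod 29) ✓
So ord_29(7) = 7.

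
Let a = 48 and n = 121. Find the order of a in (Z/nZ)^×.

The order of 48 must divide φ(121) = φ(11^2) = 11·(11−1) = 110 = 2 · 5 · 11.
Divisors of 110: 1, 2, 5, 10, 11, 22, 55, 110.
Test each divisor d:
48^1 ≡ 48
48^2 ≡ 5
48^5 ≡ 111
48^10 ≡ 100
48^11 ≡ 81
48^22 ≡ 27
48^55 ≡ 1
Hence ord(48) = 55.

55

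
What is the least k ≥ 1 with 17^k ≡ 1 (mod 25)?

The order of 17 must divide φ(25) = φ(5^2) = 5·(5−1) = 20 = 2^2 · 5.
Divisors of 20: 1, 2, 4, 5, 10, 20.
Test each divisor d:
17^1 ≡ 17
17^2 ≡ 14
17^4 ≡ 21
17^5 ≡ 7
17^10 ≡ 24
17^20 ≡ 1
So ord_25(17) = 20.

20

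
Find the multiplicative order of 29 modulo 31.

10

Since 29 ∈ (Z/31Z)^×, its order divides φ(31) = 31 − 1 = 30 = 2 · 3 · 5.
Divisors of 30: 1, 2, 3, 5, 6, 10, 15, 30.
Check 29^d mod 31 for each divisor in increasing order:
29^1 ≡ 29 (mod 31)
29^2 ≡ 4 (mod 31)
29^3 ≡ 23 (mod 31)
29^5 ≡ 30 (mod 31)
29^6 ≡ 2 (mod 31)
29^10 ≡ 1 (mod 31) ✓
Therefore the multiplicative order of 29 modulo 31 is 10.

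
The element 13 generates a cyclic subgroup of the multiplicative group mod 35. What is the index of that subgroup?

6

By Lagrange's theorem, ord_35(13) divides φ(35) = φ(5·7) = (5−1)·(7−1) = 4·6 = 24 = 2^3 · 3.
Divisors of 24: 1, 2, 3, 4, 6, 8, 12, 24.
Test each divisor d:
13^1 ≡ 13
13^2 ≡ 29
13^3 ≡ 27
13^4 ≡ 1
The order of 13 is 4, so the subgroup it generates has 4 elements.
Index = |(Z/35Z)^×| / |⟨13⟩| = 24 / 4 = 6.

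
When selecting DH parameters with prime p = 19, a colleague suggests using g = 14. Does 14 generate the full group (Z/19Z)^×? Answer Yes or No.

φ(19) = 19 − 1 = 18 = 2 · 3^2.
14 is a primitive root mod 19 iff 14^(φ(19)/q) ≢ 1 for every prime q | φ(19), i.e. q ∈ {2, 3}.
14^9 ≡ 18 (mod 19)  [q = 2: ≢ 1 ✓]
14^6 ≡ 7 (mod 19)  [q = 3: ≢ 1 ✓]
Every test exponent gives a nontrivial residue, hence 14 generates the full group.

Yes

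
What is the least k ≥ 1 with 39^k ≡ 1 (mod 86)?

14

The order of 39 must divide φ(86) = φ(2)·φ(43) = 1·42 = 42 = 2 · 3 · 7.
Divisors of 42: 1, 2, 3, 6, 7, 14, 21, 42.
Check 39^d mod 86 for each divisor in increasing order:
39^1 ≡ 39
39^2 ≡ 59
39^3 ≡ 65
39^6 ≡ 11
39^7 ≡ 85
39^14 ≡ 1
The smallest such exponent is 14, so the order of 39 is 14.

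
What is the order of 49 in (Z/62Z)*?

By Lagrange's theorem, ord_62(49) divides φ(62) = φ(2)·φ(31) = 1·30 = 30 = 2 · 3 · 5.
Divisors of 30: 1, 2, 3, 5, 6, 10, 15, 30.
Evaluate successive powers at the divisors of 30:
49^1 ≡ 49 (mod 62)
49^2 ≡ 45 (mod 62)
49^3 ≡ 35 (mod 62)
49^5 ≡ 25 (mod 62)
49^6 ≡ 47 (mod 62)
49^10 ≡ 5 (mod 62)
49^15 ≡ 1 (mod 62) ✓
So ord_62(49) = 15.

15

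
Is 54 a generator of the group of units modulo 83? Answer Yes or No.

φ(83) = 83 − 1 = 82 = 2 · 41.
It suffices to check that the order of 54 is not a proper divisor of 82: compute 54^(82/q) for q ∈ {2, 41}.
54^41 ≡ 82 (mod 83)  [q = 2: ≢ 1 ✓]
54^2 ≡ 11 (mod 83)  [q = 41: ≢ 1 ✓]
Every test exponent gives a nontrivial residue, hence 54 generates the full group.

Yes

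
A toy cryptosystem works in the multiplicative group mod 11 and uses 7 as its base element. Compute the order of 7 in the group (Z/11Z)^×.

10

The order of 7 must divide φ(11) = 11 − 1 = 10 = 2 · 5.
Divisors of 10: 1, 2, 5, 10.
Evaluate successive powers at the divisors of 10:
7^1 ≡ 7
7^2 ≡ 5
7^5 ≡ 10
7^10 ≡ 1
So ord_11(7) = 10.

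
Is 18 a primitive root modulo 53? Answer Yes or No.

Yes

φ(53) = 53 − 1 = 52 = 2^2 · 13.
An element g generates (Z/53Z)^× iff g^(52/q) ≢ 1 (mod 53) for each prime q ∈ {2, 13}.
18^26 ≡ 52 (mod 53)  [q = 2: ≢ 1 ✓]
18^4 ≡ 36 (mod 53)  [q = 13: ≢ 1 ✓]
Every test exponent gives a nontrivial residue, hence 18 generates the full group.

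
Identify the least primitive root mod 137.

φ(137) = 137 − 1 = 136 = 2^3 · 17.
g is a primitive root iff g^(136/q) ≢ 1 (mod 137) for each prime q ∈ {2, 17}.
g = 2: 2^68 ≡ 1 — hits 1, so not a primitive root.
g = 3: 3^68 ≡ 136; 3^8 ≡ 122 — none is 1, so 3 is a primitive root.
So 3 is the smallest generator of (Z/137Z)^×.

3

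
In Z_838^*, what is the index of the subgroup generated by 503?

Since 503 ∈ (Z/838Z)^×, its order divides φ(838) = φ(2)·φ(419) = 1·418 = 418 = 2 · 11 · 19.
Divisors of 418: 1, 2, 11, 19, 22, 38, 209, 418.
Test each divisor d:
503^1 ≡ 503
503^2 ≡ 771
503^11 ≡ 199
503^19 ≡ 59
503^22 ≡ 215
503^38 ≡ 129
503^209 ≡ 1
So ord_838(503) = 209, hence |⟨503⟩| = 209.
The index is φ(838) / ord(503) = 418 / 209 = 2.

2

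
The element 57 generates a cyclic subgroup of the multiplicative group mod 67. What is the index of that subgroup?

By Lagrange's theorem, ord_67(57) divides φ(67) = 67 − 1 = 66 = 2 · 3 · 11.
Divisors of 66: 1, 2, 3, 6, 11, 22, 33, 66.
Compute 57^d (mod 67) for the divisors d until we hit 1:
57^1 ≡ 57 (mod 67)
57^2 ≡ 33 (mod 67)
57^3 ≡ 5 (mod 67)
57^6 ≡ 25 (mod 67)
57^11 ≡ 38 (mod 67)
57^22 ≡ 37 (mod 67)
57^33 ≡ 66 (mod 67)
57^66 ≡ 1 (mod 67) ✓
So ord_67(57) = 66, hence |⟨57⟩| = 66.
The index is φ(67) / ord(57) = 66 / 66 = 1.

1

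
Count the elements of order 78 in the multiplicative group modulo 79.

φ(79) = 79 − 1 = 78 = 2 · 3 · 13.
In a cyclic group of order 78, there are φ(d) elements of order d for each divisor d of 78, and zero for non-divisors.
78 = 2 · 3 · 13 divides 78, and φ(78) = 24.

24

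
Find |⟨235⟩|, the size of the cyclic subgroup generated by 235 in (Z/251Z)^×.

50

By Lagrange's theorem, ord_251(235) divides φ(251) = 251 − 1 = 250 = 2 · 5^3.
Divisors of 250: 1, 2, 5, 10, 25, 50, 125, 250.
Evaluate successive powers at the divisors of 250:
235^1 ≡ 235 (mod 251)
235^2 ≡ 5 (mod 251)
235^5 ≡ 102 (mod 251)
235^10 ≡ 113 (mod 251)
235^25 ≡ 250 (mod 251)
235^50 ≡ 1 (mod 251) ✓
The smallest such exponent is 50, so the order of 235 is 50.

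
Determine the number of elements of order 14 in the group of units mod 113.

6

φ(113) = 113 − 1 = 112 = 2^4 · 7.
Since (Z/113Z)^× is cyclic of order 112, the number of elements of order d is φ(d) when d | 112 and 0 otherwise.
14 = 2 · 7 divides 112, and φ(14) = 6.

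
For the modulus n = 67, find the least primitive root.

2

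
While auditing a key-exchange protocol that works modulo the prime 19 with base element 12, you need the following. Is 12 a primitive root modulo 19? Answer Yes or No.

No

φ(19) = 19 − 1 = 18 = 2 · 3^2.
Test 12^(18/q) mod 19 for each prime factor q of 18:
12^9 ≡ 18 (mod 19)  [q = 2: ≢ 1 ✓]
12^6 ≡ 1 (mod 19)  [q = 3: ≡ 1 ✗]
Since 12^6 ≡ 1, the order of 12 divides 6 < 18, so 12 is not a primitive root.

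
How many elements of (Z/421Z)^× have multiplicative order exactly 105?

48

φ(421) = 421 − 1 = 420 = 2^2 · 3 · 5 · 7.
In a cyclic group of order 420, there are φ(d) elements of order d for each divisor d of 420, and zero for non-divisors.
105 = 3 · 5 · 7 divides 420, and φ(105) = 48.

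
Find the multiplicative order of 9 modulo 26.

3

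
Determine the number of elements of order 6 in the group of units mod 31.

2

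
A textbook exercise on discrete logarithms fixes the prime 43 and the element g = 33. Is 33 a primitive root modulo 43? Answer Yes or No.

φ(43) = 43 − 1 = 42 = 2 · 3 · 7.
Test 33^(42/q) mod 43 for each prime factor q of 42:
33^21 ≡ 42 (mod 43)  [q = 2: ≢ 1 ✓]
33^14 ≡ 36 (mod 43)  [q = 3: ≢ 1 ✓]
33^6 ≡ 35 (mod 43)  [q = 7: ≢ 1 ✓]
None equal 1, so ord_43(33) = 42: 33 is a primitive root.

Yes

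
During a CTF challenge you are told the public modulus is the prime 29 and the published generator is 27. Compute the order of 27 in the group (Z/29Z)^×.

By Lagrange's theorem, ord_29(27) divides φ(29) = 29 − 1 = 28 = 2^2 · 7.
Divisors of 28: 1, 2, 4, 7, 14, 28.
Test each divisor d:
27^1 ≡ 27
27^2 ≡ 4
27^4 ≡ 16
27^7 ≡ 17
27^14 ≡ 28
27^28 ≡ 1
Hence ord(27) = 28.

28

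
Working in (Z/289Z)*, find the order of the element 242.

68

The order of 242 must divide φ(289) = φ(17^2) = 17·(17−1) = 272 = 2^4 · 17.
Divisors of 272: 1, 2, 4, 8, 16, 17, 34, 68, 136, 272.
Evaluate successive powers at the divisors of 272:
242^1 ≡ 242 (mod 289)
242^2 ≡ 186 (mod 289)
242^4 ≡ 205 (mod 289)
242^8 ≡ 120 (mod 289)
242^16 ≡ 239 (mod 289)
242^17 ≡ 38 (mod 289)
242^34 ≡ 288 (mod 289)
242^68 ≡ 1 (mod 289) ✓
So ord_289(242) = 68.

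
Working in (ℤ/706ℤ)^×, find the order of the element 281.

ord(281) | φ(706) = φ(2)·φ(353) = 1·352 = 352 = 2^5 · 11.
Divisors of 352: 1, 2, 4, 8, 11, 16, 22, 32, 44, 88, 176, 352.
Evaluate successive powers at the divisors of 352:
281^1 ≡ 281
281^2 ≡ 595
281^4 ≡ 319
281^8 ≡ 97
281^11 ≡ 389
281^16 ≡ 231
281^22 ≡ 237
281^32 ≡ 411
281^44 ≡ 395
281^88 ≡ 705
281^176 ≡ 1
Therefore the multiplicative order of 281 modulo 706 is 176.

176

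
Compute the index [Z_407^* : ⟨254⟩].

The order of 254 must divide φ(407) = φ(11·37) = (11−1)·(37−1) = 10·36 = 360 = 2^3 · 3^2 · 5.
Divisors of 360: 1, 2, 3, 4, 5, 6, 8, 9, 10, 12, 15, 18, 20, 24, 30, 36, 40, 45, 60, 72, 90, 120, 180, 360.
Compute 254^d (mod 407) for the divisors d until we hit 1:
254^1 ≡ 254
254^2 ≡ 210
254^3 ≡ 23
254^4 ≡ 144
254^5 ≡ 353
254^6 ≡ 122
254^8 ≡ 386
254^9 ≡ 364
254^10 ≡ 67
254^12 ≡ 232
254^15 ≡ 45
254^18 ≡ 221
254^20 ≡ 12
254^24 ≡ 100
254^30 ≡ 397
254^36 ≡ 1
The order of 254 is 36, so the subgroup it generates has 36 elements.
The index is φ(407) / ord(254) = 360 / 36 = 10.

10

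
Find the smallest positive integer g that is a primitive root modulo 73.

5

φ(73) = 73 − 1 = 72 = 2^3 · 3^2.
g is a primitive root iff g^(72/q) ≢ 1 (mod 73) for each prime q ∈ {2, 3}.
g = 2: 2^36 ≡ 1 — hits 1, so not a primitive root.
g = 3: 3^36 ≡ 1 — hits 1, so not a primitive root.
g = 4: 4^36 ≡ 1 — hits 1, so not a primitive root.
g = 5: 5^36 ≡ 72; 5^24 ≡ 8 — none is 1, so 5 is a primitive root.
The smallest primitive root modulo 73 is 5.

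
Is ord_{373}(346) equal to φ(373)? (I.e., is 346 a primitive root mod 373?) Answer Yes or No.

φ(373) = 373 − 1 = 372 = 2^2 · 3 · 31.
An element g generates (Z/373Z)^× iff g^(372/q) ≢ 1 (mod 373) for each prime q ∈ {2, 3, 31}.
346^186 ≡ 1 (mod 373)  [q = 2: ≡ 1 ✗]
346^124 ≡ 1 (mod 373)  [q = 3: ≡ 1 ✗]
346^12 ≡ 366 (mod 373)  [q = 31: ≢ 1 ✓]
346^186 ≡ 1 shows ord(346) | 186, strictly less than φ(373); not a primitive root.

No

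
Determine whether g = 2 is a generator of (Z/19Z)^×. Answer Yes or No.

Yes

φ(19) = 19 − 1 = 18 = 2 · 3^2.
2 is a primitive root mod 19 iff 2^(φ(19)/q) ≢ 1 for every prime q | φ(19), i.e. q ∈ {2, 3}.
2^9 ≡ 18 (mod 19)  [q = 2: ≢ 1 ✓]
2^6 ≡ 7 (mod 19)  [q = 3: ≢ 1 ✓]
None equal 1, so ord_19(2) = 18: 2 is a primitive root.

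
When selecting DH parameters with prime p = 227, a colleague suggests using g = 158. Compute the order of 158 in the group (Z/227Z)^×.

ord(158) | φ(227) = 227 − 1 = 226 = 2 · 113.
Divisors of 226: 1, 2, 113, 226.
Compute 158^d (mod 227) for the divisors d until we hit 1:
158^1 ≡ 158 (mod 227)
158^2 ≡ 221 (mod 227)
158^113 ≡ 226 (mod 227)
158^226 ≡ 1 (mod 227) ✓
So ord_227(158) = 226.

226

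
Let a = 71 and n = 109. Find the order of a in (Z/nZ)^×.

18

The order of 71 must divide φ(109) = 109 − 1 = 108 = 2^2 · 3^3.
Divisors of 108: 1, 2, 3, 4, 6, 9, 12, 18, 27, 36, 54, 108.
Evaluate successive powers at the divisors of 108:
71^1 ≡ 71 (mod 109)
71^2 ≡ 27 (mod 109)
71^3 ≡ 64 (mod 109)
71^4 ≡ 75 (mod 109)
71^6 ≡ 63 (mod 109)
71^9 ≡ 108 (mod 109)
71^12 ≡ 45 (mod 109)
71^18 ≡ 1 (mod 109) ✓
Therefore the multiplicative order of 71 modulo 109 is 18.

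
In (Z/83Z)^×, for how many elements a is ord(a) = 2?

φ(83) = 83 − 1 = 82 = 2 · 41.
Since (Z/83Z)^× is cyclic of order 82, the number of elements of order d is φ(d) when d | 82 and 0 otherwise.
2 | 82, and φ(2) = 2 − 1 = 1.

1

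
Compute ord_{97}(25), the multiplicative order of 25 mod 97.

ord(25) | φ(97) = 97 − 1 = 96 = 2^5 · 3.
Divisors of 96: 1, 2, 3, 4, 6, 8, 12, 16, 24, 32, 48, 96.
Test each divisor d:
25^1 ≡ 25 (mod 97)
25^2 ≡ 43 (mod 97)
25^3 ≡ 8 (mod 97)
25^4 ≡ 6 (mod 97)
25^6 ≡ 64 (mod 97)
25^8 ≡ 36 (mod 97)
25^12 ≡ 22 (mod 97)
25^16 ≡ 35 (mod 97)
25^24 ≡ 96 (mod 97)
25^32 ≡ 61 (mod 97)
25^48 ≡ 1 (mod 97) ✓
Therefore the multiplicative order of 25 modulo 97 is 48.

48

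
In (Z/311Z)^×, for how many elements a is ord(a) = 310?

φ(311) = 311 − 1 = 310 = 2 · 5 · 31.
In a cyclic group of order 310, there are φ(d) elements of order d for each divisor d of 310, and zero for non-divisors.
310 = 2 · 5 · 31 divides 310, and φ(310) = 120.

120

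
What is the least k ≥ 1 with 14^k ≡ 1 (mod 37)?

12

ord(14) | φ(37) = 37 − 1 = 36 = 2^2 · 3^2.
Divisors of 36: 1, 2, 3, 4, 6, 9, 12, 18, 36.
Compute 14^d (mod 37) for the divisors d until we hit 1:
14^1 ≡ 14
14^2 ≡ 11
14^3 ≡ 6
14^4 ≡ 10
14^6 ≡ 36
14^9 ≡ 31
14^12 ≡ 1
So ord_37(14) = 12.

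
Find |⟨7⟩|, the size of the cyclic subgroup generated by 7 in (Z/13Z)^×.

By Lagrange's theorem, ord_13(7) divides φ(13) = 13 − 1 = 12 = 2^2 · 3.
Divisors of 12: 1, 2, 3, 4, 6, 12.
Evaluate successive powers at the divisors of 12:
7^1 ≡ 7 (mod 13)
7^2 ≡ 10 (mod 13)
7^3 ≡ 5 (mod 13)
7^4 ≡ 9 (mod 13)
7^6 ≡ 12 (mod 13)
7^12 ≡ 1 (mod 13) ✓
The smallest such exponent is 12, so the order of 7 is 12.

12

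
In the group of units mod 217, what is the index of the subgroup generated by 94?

30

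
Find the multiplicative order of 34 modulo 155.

30

The order of 34 must divide φ(155) = φ(5·31) = (5−1)·(31−1) = 4·30 = 120 = 2^3 · 3 · 5.
Divisors of 120: 1, 2, 3, 4, 5, 6, 8, 10, 12, 15, 20, 24, 30, 40, 60, 120.
Test each divisor d:
34^1 ≡ 34
34^2 ≡ 71
34^3 ≡ 89
34^4 ≡ 81
34^5 ≡ 119
34^6 ≡ 16
34^8 ≡ 51
34^10 ≡ 56
34^12 ≡ 101
34^15 ≡ 154
34^20 ≡ 36
34^24 ≡ 126
34^30 ≡ 1
Therefore the multiplicative order of 34 modulo 155 is 30.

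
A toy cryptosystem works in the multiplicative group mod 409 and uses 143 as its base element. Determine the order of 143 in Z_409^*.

4

The order of 143 must divide φ(409) = 409 − 1 = 408 = 2^3 · 3 · 17.
Divisors of 408: 1, 2, 3, 4, 6, 8, 12, 17, 24, 34, 51, 68, 102, 136, 204, 408.
Check 143^d mod 409 for each divisor in increasing order:
143^1 ≡ 143 (mod 409)
143^2 ≡ 408 (mod 409)
143^3 ≡ 266 (mod 409)
143^4 ≡ 1 (mod 409) ✓
Therefore the multiplicative order of 143 modulo 409 is 4.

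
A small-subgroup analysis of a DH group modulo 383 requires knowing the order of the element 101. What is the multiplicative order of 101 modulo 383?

ord(101) | φ(383) = 383 − 1 = 382 = 2 · 191.
Divisors of 382: 1, 2, 191, 382.
Test each divisor d:
101^1 ≡ 101
101^2 ≡ 243
101^191 ≡ 1
Therefore the multiplicative order of 101 modulo 383 is 191.

191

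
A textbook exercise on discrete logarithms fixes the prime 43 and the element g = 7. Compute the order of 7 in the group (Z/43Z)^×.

The order of 7 must divide φ(43) = 43 − 1 = 42 = 2 · 3 · 7.
Divisors of 42: 1, 2, 3, 6, 7, 14, 21, 42.
Evaluate successive powers at the divisors of 42:
7^1 ≡ 7
7^2 ≡ 6
7^3 ≡ 42
7^6 ≡ 1
Hence ord(7) = 6.

6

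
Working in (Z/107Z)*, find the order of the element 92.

53

By Lagrange's theorem, ord_107(92) divides φ(107) = 107 − 1 = 106 = 2 · 53.
Divisors of 106: 1, 2, 53, 106.
Evaluate successive powers at the divisors of 106:
92^1 ≡ 92
92^2 ≡ 11
92^53 ≡ 1
So ord_107(92) = 53.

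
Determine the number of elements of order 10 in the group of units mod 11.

φ(11) = 11 − 1 = 10 = 2 · 5.
In a cyclic group of order 10, there are φ(d) elements of order d for each divisor d of 10, and zero for non-divisors.
10 = 2 · 5 divides 10, and φ(10) = 4.

4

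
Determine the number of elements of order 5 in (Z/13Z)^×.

0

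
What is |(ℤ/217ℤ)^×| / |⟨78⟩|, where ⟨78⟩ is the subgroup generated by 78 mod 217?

The order of 78 must divide φ(217) = φ(7·31) = (7−1)·(31−1) = 6·30 = 180 = 2^2 · 3^2 · 5.
Divisors of 180: 1, 2, 3, 4, 5, 6, 9, 10, 12, 15, 18, 20, 30, 36, 45, 60, 90, 180.
Evaluate successive powers at the divisors of 180:
78^1 ≡ 78
78^2 ≡ 8
78^3 ≡ 190
78^4 ≡ 64
78^5 ≡ 1
Thus |⟨78⟩| = ord(78) = 5.
The index is φ(217) / ord(78) = 180 / 5 = 36.

36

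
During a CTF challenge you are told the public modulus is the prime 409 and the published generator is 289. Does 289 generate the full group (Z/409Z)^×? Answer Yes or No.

No

φ(409) = 409 − 1 = 408 = 2^3 · 3 · 17.
Test 289^(408/q) mod 409 for each prime factor q of 408:
289^204 ≡ 1 (mod 409)  [q = 2: ≡ 1 ✗]
289^136 ≡ 53 (mod 409)  [q = 3: ≢ 1 ✓]
289^24 ≡ 82 (mod 409)  [q = 17: ≢ 1 ✓]
Since 289^204 ≡ 1, the order of 289 divides 204 < 408, so 289 is not a primitive root.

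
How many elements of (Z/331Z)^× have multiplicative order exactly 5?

4

φ(331) = 331 − 1 = 330 = 2 · 3 · 5 · 11.
(Z/331Z)^× is cyclic (|G| = 330); a cyclic group of order m has exactly φ(d) elements of each order d | m, and none otherwise.
5 | 330, and φ(5) = 5 − 1 = 4.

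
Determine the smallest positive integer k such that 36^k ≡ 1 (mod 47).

The order of 36 must divide φ(47) = 47 − 1 = 46 = 2 · 23.
Divisors of 46: 1, 2, 23, 46.
Evaluate successive powers at the divisors of 46:
36^1 ≡ 36 (mod 47)
36^2 ≡ 27 (mod 47)
36^23 ≡ 1 (mod 47) ✓
Therefore the multiplicative order of 36 modulo 47 is 23.

23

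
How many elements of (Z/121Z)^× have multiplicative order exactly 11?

φ(121) = φ(11^2) = 11·(11−1) = 110 = 2 · 5 · 11.
(Z/121Z)^× is cyclic (|G| = 110); a cyclic group of order m has exactly φ(d) elements of each order d | m, and none otherwise.
11 | 110, and φ(11) = 11 − 1 = 10.

10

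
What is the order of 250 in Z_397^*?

66

ord(250) | φ(397) = 397 − 1 = 396 = 2^2 · 3^2 · 11.
Divisors of 396: 1, 2, 3, 4, 6, 9, 11, 12, 18, 22, 33, 36, 44, 66, 99, 132, 198, 396.
Evaluate successive powers at the divisors of 396:
250^1 ≡ 250 (mod 397)
250^2 ≡ 171 (mod 397)
250^3 ≡ 271 (mod 397)
250^4 ≡ 260 (mod 397)
250^6 ≡ 393 (mod 397)
250^9 ≡ 107 (mod 397)
250^11 ≡ 35 (mod 397)
250^12 ≡ 16 (mod 397)
250^18 ≡ 333 (mod 397)
250^22 ≡ 34 (mod 397)
250^33 ≡ 396 (mod 397)
250^36 ≡ 126 (mod 397)
250^44 ≡ 362 (mod 397)
250^66 ≡ 1 (mod 397) ✓
Hence ord(250) = 66.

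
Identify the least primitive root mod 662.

3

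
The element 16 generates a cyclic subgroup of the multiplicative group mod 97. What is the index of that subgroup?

ord(16) | φ(97) = 97 − 1 = 96 = 2^5 · 3.
Divisors of 96: 1, 2, 3, 4, 6, 8, 12, 16, 24, 32, 48, 96.
Check 16^d mod 97 for each divisor in increasing order:
16^1 ≡ 16 (mod 97)
16^2 ≡ 62 (mod 97)
16^3 ≡ 22 (mod 97)
16^4 ≡ 61 (mod 97)
16^6 ≡ 96 (mod 97)
16^8 ≡ 35 (mod 97)
16^12 ≡ 1 (mod 97) ✓
So ord_97(16) = 12, hence |⟨16⟩| = 12.
Index = |(Z/97Z)^×| / |⟨16⟩| = 96 / 12 = 8.

8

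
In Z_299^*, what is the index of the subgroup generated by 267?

ord(267) | φ(299) = φ(13·23) = (13−1)·(23−1) = 12·22 = 264 = 2^3 · 3 · 11.
Divisors of 264: 1, 2, 3, 4, 6, 8, 11, 12, 22, 24, 33, 44, 66, 88, 132, 264.
Compute 267^d (mod 299) for the divisors d until we hit 1:
267^1 ≡ 267
267^2 ≡ 127
267^3 ≡ 122
267^4 ≡ 282
267^6 ≡ 233
267^8 ≡ 289
267^11 ≡ 275
267^12 ≡ 170
267^22 ≡ 277
267^24 ≡ 196
267^33 ≡ 229
267^44 ≡ 185
267^66 ≡ 116
267^88 ≡ 139
267^132 ≡ 1
So ord_299(267) = 132, hence |⟨267⟩| = 132.
The index is φ(299) / ord(267) = 264 / 132 = 2.

2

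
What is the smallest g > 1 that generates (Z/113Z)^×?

3

φ(113) = 113 − 1 = 112 = 2^4 · 7.
g is a primitive root iff g^(112/q) ≢ 1 (mod 113) for each prime q ∈ {2, 7}.
g = 2: 2^56 ≡ 1 — hits 1, so not a primitive root.
g = 3: 3^56 ≡ 112; 3^16 ≡ 49 — none is 1, so 3 is a primitive root.
So 3 is the smallest generator of (Z/113Z)^×.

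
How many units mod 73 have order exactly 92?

φ(73) = 73 − 1 = 72 = 2^3 · 3^2.
In a cyclic group of order 72, there are φ(d) elements of order d for each divisor d of 72, and zero for non-divisors.
Here 72 is not a multiple of 92, so there are no elements of order 92.

0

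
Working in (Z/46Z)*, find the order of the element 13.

11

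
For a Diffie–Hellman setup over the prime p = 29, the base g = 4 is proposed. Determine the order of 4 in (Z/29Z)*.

14

By Lagrange's theorem, ord_29(4) divides φ(29) = 29 − 1 = 28 = 2^2 · 7.
Divisors of 28: 1, 2, 4, 7, 14, 28.
Compute 4^d (mod 29) for the divisors d until we hit 1:
4^1 ≡ 4
4^2 ≡ 16
4^4 ≡ 24
4^7 ≡ 28
4^14 ≡ 1
Therefore the multiplicative order of 4 modulo 29 is 14.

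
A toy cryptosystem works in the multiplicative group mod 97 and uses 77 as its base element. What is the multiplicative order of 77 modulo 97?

32

ord(77) | φ(97) = 97 − 1 = 96 = 2^5 · 3.
Divisors of 96: 1, 2, 3, 4, 6, 8, 12, 16, 24, 32, 48, 96.
Check 77^d mod 97 for each divisor in increasing order:
77^1 ≡ 77 (mod 97)
77^2 ≡ 12 (mod 97)
77^3 ≡ 51 (mod 97)
77^4 ≡ 47 (mod 97)
77^6 ≡ 79 (mod 97)
77^8 ≡ 75 (mod 97)
77^12 ≡ 33 (mod 97)
77^16 ≡ 96 (mod 97)
77^24 ≡ 22 (mod 97)
77^32 ≡ 1 (mod 97) ✓
Therefore the multiplicative order of 77 modulo 97 is 32.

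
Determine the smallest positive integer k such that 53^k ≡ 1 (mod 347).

173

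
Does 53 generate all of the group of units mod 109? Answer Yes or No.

Yes

φ(109) = 109 − 1 = 108 = 2^2 · 3^3.
Test 53^(108/q) mod 109 for each prime factor q of 108:
53^54 ≡ 108 (mod 109)  [q = 2: ≢ 1 ✓]
53^36 ≡ 63 (mod 109)  [q = 3: ≢ 1 ✓]
Every test exponent gives a nontrivial residue, hence 53 generates the full group.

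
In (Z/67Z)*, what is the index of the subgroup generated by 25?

6

The order of 25 must divide φ(67) = 67 − 1 = 66 = 2 · 3 · 11.
Divisors of 66: 1, 2, 3, 6, 11, 22, 33, 66.
Compute 25^d (mod 67) for the divisors d until we hit 1:
25^1 ≡ 25 (mod 67)
25^2 ≡ 22 (mod 67)
25^3 ≡ 14 (mod 67)
25^6 ≡ 62 (mod 67)
25^11 ≡ 1 (mod 67) ✓
The order of 25 is 11, so the subgroup it generates has 11 elements.
[(Z/67Z)^× : ⟨25⟩] = 66/11 = 6.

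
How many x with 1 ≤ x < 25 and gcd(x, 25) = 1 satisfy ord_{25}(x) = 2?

1

φ(25) = φ(5^2) = 5·(5−1) = 20 = 2^2 · 5.
(Z/25Z)^× is cyclic (|G| = 20); a cyclic group of order m has exactly φ(d) elements of each order d | m, and none otherwise.
2 | 20, and φ(2) = 2 − 1 = 1.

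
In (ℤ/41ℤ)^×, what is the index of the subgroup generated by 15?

1

The order of 15 must divide φ(41) = 41 − 1 = 40 = 2^3 · 5.
Divisors of 40: 1, 2, 4, 5, 8, 10, 20, 40.
Evaluate successive powers at the divisors of 40:
15^1 ≡ 15 (mod 41)
15^2 ≡ 20 (mod 41)
15^4 ≡ 31 (mod 41)
15^5 ≡ 14 (mod 41)
15^8 ≡ 18 (mod 41)
15^10 ≡ 32 (mod 41)
15^20 ≡ 40 (mod 41)
15^40 ≡ 1 (mod 41) ✓
The order of 15 is 40, so the subgroup it generates has 40 elements.
The index is φ(41) / ord(15) = 40 / 40 = 1.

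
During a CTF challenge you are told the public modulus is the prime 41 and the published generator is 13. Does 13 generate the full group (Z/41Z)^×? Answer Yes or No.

Yes

φ(41) = 41 − 1 = 40 = 2^3 · 5.
It suffices to check that the order of 13 is not a proper divisor of 40: compute 13^(40/q) for q ∈ {2, 5}.
13^20 ≡ 40 (mod 41)  [q = 2: ≢ 1 ✓]
13^8 ≡ 10 (mod 41)  [q = 5: ≢ 1 ✓]
Every test exponent gives a nontrivial residue, hence 13 generates the full group.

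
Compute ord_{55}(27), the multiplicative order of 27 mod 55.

20

By Lagrange's theorem, ord_55(27) divides φ(55) = φ(5·11) = (5−1)·(11−1) = 4·10 = 40 = 2^3 · 5.
Divisors of 40: 1, 2, 4, 5, 8, 10, 20, 40.
Check 27^d mod 55 for each divisor in increasing order:
27^1 ≡ 27 (mod 55)
27^2 ≡ 14 (mod 55)
27^4 ≡ 31 (mod 55)
27^5 ≡ 12 (mod 55)
27^8 ≡ 26 (mod 55)
27^10 ≡ 34 (mod 55)
27^20 ≡ 1 (mod 55) ✓
The smallest such exponent is 20, so the order of 27 is 20.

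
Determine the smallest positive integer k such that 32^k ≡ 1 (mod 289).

136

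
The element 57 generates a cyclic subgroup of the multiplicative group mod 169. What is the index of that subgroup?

3

The order of 57 must divide φ(169) = φ(13^2) = 13·(13−1) = 156 = 2^2 · 3 · 13.
Divisors of 156: 1, 2, 3, 4, 6, 12, 13, 26, 39, 52, 78, 156.
Evaluate successive powers at the divisors of 156:
57^1 ≡ 57 (mod 169)
57^2 ≡ 38 (mod 169)
57^3 ≡ 138 (mod 169)
57^4 ≡ 92 (mod 169)
57^6 ≡ 116 (mod 169)
57^12 ≡ 105 (mod 169)
57^13 ≡ 70 (mod 169)
57^26 ≡ 168 (mod 169)
57^39 ≡ 99 (mod 169)
57^52 ≡ 1 (mod 169) ✓
The order of 57 is 52, so the subgroup it generates has 52 elements.
The index is φ(169) / ord(57) = 156 / 52 = 3.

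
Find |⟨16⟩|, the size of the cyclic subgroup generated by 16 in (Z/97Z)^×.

By Lagrange's theorem, ord_97(16) divides φ(97) = 97 − 1 = 96 = 2^5 · 3.
Divisors of 96: 1, 2, 3, 4, 6, 8, 12, 16, 24, 32, 48, 96.
Check 16^d mod 97 for each divisor in increasing order:
16^1 ≡ 16
16^2 ≡ 62
16^3 ≡ 22
16^4 ≡ 61
16^6 ≡ 96
16^8 ≡ 35
16^12 ≡ 1
So ord_97(16) = 12.

12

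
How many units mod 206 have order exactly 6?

2

φ(206) = φ(2)·φ(103) = 1·102 = 102 = 2 · 3 · 17.
(Z/206Z)^× is cyclic (|G| = 102); a cyclic group of order m has exactly φ(d) elements of each order d | m, and none otherwise.
6 = 2 · 3 divides 102, and φ(6) = 2.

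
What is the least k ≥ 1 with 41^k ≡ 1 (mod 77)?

ord(41) | φ(77) = φ(7·11) = (7−1)·(11−1) = 6·10 = 60 = 2^2 · 3 · 5.
Divisors of 60: 1, 2, 3, 4, 5, 6, 10, 12, 15, 20, 30, 60.
Check 41^d mod 77 for each divisor in increasing order:
41^1 ≡ 41
41^2 ≡ 64
41^3 ≡ 6
41^4 ≡ 15
41^5 ≡ 76
41^6 ≡ 36
41^10 ≡ 1
Hence ord(41) = 10.

10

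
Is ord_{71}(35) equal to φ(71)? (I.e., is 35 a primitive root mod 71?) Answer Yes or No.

Yes

φ(71) = 71 − 1 = 70 = 2 · 5 · 7.
It suffices to check that the order of 35 is not a proper divisor of 70: compute 35^(70/q) for q ∈ {2, 5, 7}.
35^35 ≡ 70 (mod 71)  [q = 2: ≢ 1 ✓]
35^14 ≡ 25 (mod 71)  [q = 5: ≢ 1 ✓]
35^10 ≡ 45 (mod 71)  [q = 7: ≢ 1 ✓]
Every test exponent gives a nontrivial residue, hence 35 generates the full group.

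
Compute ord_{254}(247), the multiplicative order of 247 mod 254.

63

The order of 247 must divide φ(254) = φ(2)·φ(127) = 1·126 = 126 = 2 · 3^2 · 7.
Divisors of 126: 1, 2, 3, 6, 7, 9, 14, 18, 21, 42, 63, 126.
Check 247^d mod 254 for each divisor in increasing order:
247^1 ≡ 247 (mod 254)
247^2 ≡ 49 (mod 254)
247^3 ≡ 165 (mod 254)
247^6 ≡ 47 (mod 254)
247^7 ≡ 179 (mod 254)
247^9 ≡ 135 (mod 254)
247^14 ≡ 37 (mod 254)
247^18 ≡ 191 (mod 254)
247^21 ≡ 19 (mod 254)
247^42 ≡ 107 (mod 254)
247^63 ≡ 1 (mod 254) ✓
Therefore the multiplicative order of 247 modulo 254 is 63.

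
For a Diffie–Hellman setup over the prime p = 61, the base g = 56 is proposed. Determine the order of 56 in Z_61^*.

15

ord(56) | φ(61) = 61 − 1 = 60 = 2^2 · 3 · 5.
Divisors of 60: 1, 2, 3, 4, 5, 6, 10, 12, 15, 20, 30, 60.
Evaluate successive powers at the divisors of 60:
56^1 ≡ 56
56^2 ≡ 25
56^3 ≡ 58
56^4 ≡ 15
56^5 ≡ 47
56^6 ≡ 9
56^10 ≡ 13
56^12 ≡ 20
56^15 ≡ 1
The smallest such exponent is 15, so the order of 56 is 15.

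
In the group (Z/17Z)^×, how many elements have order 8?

4

φ(17) = 17 − 1 = 16 = 2^4.
Since (Z/17Z)^× is cyclic of order 16, the number of elements of order d is φ(d) when d | 16 and 0 otherwise.
8 = 2^3 divides 16, and φ(8) = 4.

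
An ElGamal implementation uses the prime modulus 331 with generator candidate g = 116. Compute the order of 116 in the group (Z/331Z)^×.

Since 116 ∈ (Z/331Z)^×, its order divides φ(331) = 331 − 1 = 330 = 2 · 3 · 5 · 11.
Divisors of 330: 1, 2, 3, 5, 6, 10, 11, 15, 22, 30, 33, 55, 66, 110, 165, 330.
Compute 116^d (mod 331) for the divisors d until we hit 1:
116^1 ≡ 116
116^2 ≡ 216
116^3 ≡ 231
116^5 ≡ 246
116^6 ≡ 70
116^10 ≡ 274
116^11 ≡ 8
116^15 ≡ 211
116^22 ≡ 64
116^30 ≡ 167
116^33 ≡ 181
116^55 ≡ 330
116^66 ≡ 323
116^110 ≡ 1
So ord_331(116) = 110.

110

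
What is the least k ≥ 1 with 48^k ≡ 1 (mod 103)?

The order of 48 must divide φ(103) = 103 − 1 = 102 = 2 · 3 · 17.
Divisors of 102: 1, 2, 3, 6, 17, 34, 51, 102.
Compute 48^d (mod 103) for the divisors d until we hit 1:
48^1 ≡ 48 (mod 103)
48^2 ≡ 38 (mod 103)
48^3 ≡ 73 (mod 103)
48^6 ≡ 76 (mod 103)
48^17 ≡ 47 (mod 103)
48^34 ≡ 46 (mod 103)
48^51 ≡ 102 (mod 103)
48^102 ≡ 1 (mod 103) ✓
So ord_103(48) = 102.

102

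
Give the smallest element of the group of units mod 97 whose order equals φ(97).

5

φ(97) = 97 − 1 = 96 = 2^5 · 3.
g is a primitive root iff g^(96/q) ≢ 1 (mod 97) for each prime q ∈ {2, 3}.
g = 2: 2^48 ≡ 1 — hits 1, so not a primitive root.
g = 3: 3^48 ≡ 1 — hits 1, so not a primitive root.
g = 4: 4^48 ≡ 1 — hits 1, so not a primitive root.
g = 5: 5^48 ≡ 96; 5^32 ≡ 35 — none is 1, so 5 is a primitive root.
The smallest primitive root modulo 97 is 5.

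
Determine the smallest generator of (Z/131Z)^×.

2

φ(131) = 131 − 1 = 130 = 2 · 5 · 13.
g is a primitive root iff g^(130/q) ≢ 1 (mod 131) for each prime q ∈ {2, 5, 13}.
g = 2: 2^65 ≡ 130; 2^26 ≡ 53; 2^10 ≡ 107 — none is 1, so 2 is a primitive root.
The smallest primitive root modulo 131 is 2.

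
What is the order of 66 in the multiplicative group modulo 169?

13

The order of 66 must divide φ(169) = φ(13^2) = 13·(13−1) = 156 = 2^2 · 3 · 13.
Divisors of 156: 1, 2, 3, 4, 6, 12, 13, 26, 39, 52, 78, 156.
Test each divisor d:
66^1 ≡ 66
66^2 ≡ 131
66^3 ≡ 27
66^4 ≡ 92
66^6 ≡ 53
66^12 ≡ 105
66^13 ≡ 1
So ord_169(66) = 13.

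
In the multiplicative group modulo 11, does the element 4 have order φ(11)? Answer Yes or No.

φ(11) = 11 − 1 = 10 = 2 · 5.
4 is a primitive root mod 11 iff 4^(φ(11)/q) ≢ 1 for every prime q | φ(11), i.e. q ∈ {2, 5}.
4^5 ≡ 1 (mod 11)  [q = 2: ≡ 1 ✗]
4^2 ≡ 5 (mod 11)  [q = 5: ≢ 1 ✓]
Since 4^5 ≡ 1, the order of 4 divides 5 < 10, so 4 is not a primitive root.

No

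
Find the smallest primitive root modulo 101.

φ(101) = 101 − 1 = 100 = 2^2 · 5^2.
Test candidates g = 2, 3, … against the prime factors q ∈ {2, 5} of φ(101): g is a generator iff g^(100/q) ≢ 1 for every such q.
g = 2: 2^50 ≡ 100; 2^20 ≡ 95 — none is 1, so 2 is a primitive root.
Hence the least primitive root of 101 is 2.

2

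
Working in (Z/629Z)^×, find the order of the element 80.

16

ord(80) | φ(629) = φ(17·37) = (17−1)·(37−1) = 16·36 = 576 = 2^6 · 3^2.
Divisors of 576: 1, 2, 3, 4, 6, 8, 9, 12, 16, 18, 24, 32, 36, 48, 64, 72, 96, 144, 192, 288, 576.
Compute 80^d (mod 629) for the divisors d until we hit 1:
80^1 ≡ 80
80^2 ≡ 110
80^3 ≡ 623
80^4 ≡ 149
80^6 ≡ 36
80^8 ≡ 186
80^9 ≡ 413
80^12 ≡ 38
80^16 ≡ 1
So ord_629(80) = 16.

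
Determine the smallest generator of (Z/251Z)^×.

6

φ(251) = 251 − 1 = 250 = 2 · 5^3.
g is a primitive root iff g^(250/q) ≢ 1 (mod 251) for each prime q ∈ {2, 5}.
g = 2: 2^125 ≡ 250; 2^50 ≡ 1 — hits 1, so not a primitive root.
g = 3: 3^125 ≡ 1 — hits 1, so not a primitive root.
g = 4: 4^125 ≡ 1 — hits 1, so not a primitive root.
g = 5: 5^125 ≡ 1 — hits 1, so not a primitive root.
g = 6: 6^125 ≡ 250; 6^50 ≡ 219 — none is 1, so 6 is a primitive root.
So 6 is the smallest generator of (Z/251Z)^×.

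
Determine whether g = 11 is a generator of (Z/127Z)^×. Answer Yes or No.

φ(127) = 127 − 1 = 126 = 2 · 3^2 · 7.
An element g generates (Z/127Z)^× iff g^(126/q) ≢ 1 (mod 127) for each prime q ∈ {2, 3, 7}.
11^63 ≡ 1 (mod 127)  [q = 2: ≡ 1 ✗]
11^42 ≡ 19 (mod 127)  [q = 3: ≢ 1 ✓]
11^18 ≡ 8 (mod 127)  [q = 7: ≢ 1 ✓]
Since 11^63 ≡ 1, the order of 11 divides 63 < 126, so 11 is not a primitive root.

No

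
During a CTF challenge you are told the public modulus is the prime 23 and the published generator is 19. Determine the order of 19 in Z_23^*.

22

Since 19 ∈ (Z/23Z)^×, its order divides φ(23) = 23 − 1 = 22 = 2 · 11.
Divisors of 22: 1, 2, 11, 22.
Check 19^d mod 23 for each divisor in increasing order:
19^1 ≡ 19 (mod 23)
19^2 ≡ 16 (mod 23)
19^11 ≡ 22 (mod 23)
19^22 ≡ 1 (mod 23) ✓
Therefore the multiplicative order of 19 modulo 23 is 22.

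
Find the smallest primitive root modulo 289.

φ(289) = φ(17^2) = 17·(17−1) = 272 = 2^4 · 17.
Test candidates g = 2, 3, … against the prime factors q ∈ {2, 17} of φ(289): g is a generator iff g^(272/q) ≢ 1 for every such q.
g = 2: 2^136 ≡ 1 — hits 1, so not a primitive root.
g = 3: 3^136 ≡ 288; 3^16 ≡ 171 — none is 1, so 3 is a primitive root.
The smallest primitive root modulo 289 is 3.

3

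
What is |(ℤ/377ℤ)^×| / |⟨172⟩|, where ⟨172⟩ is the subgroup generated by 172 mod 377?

4

The order of 172 must divide φ(377) = φ(13·29) = (13−1)·(29−1) = 12·28 = 336 = 2^4 · 3 · 7.
Divisors of 336: 1, 2, 3, 4, 6, 7, 8, 12, 14, 16, 21, 24, 28, 42, 48, 56, 84, 112, 168, 336.
Check 172^d mod 377 for each divisor in increasing order:
172^1 ≡ 172
172^2 ≡ 178
172^3 ≡ 79
172^4 ≡ 16
172^6 ≡ 209
172^7 ≡ 133
172^8 ≡ 256
172^12 ≡ 326
172^14 ≡ 347
172^16 ≡ 315
172^21 ≡ 157
172^24 ≡ 339
172^28 ≡ 146
172^42 ≡ 144
172^48 ≡ 313
172^56 ≡ 204
172^84 ≡ 1
The order of 172 is 84, so the subgroup it generates has 84 elements.
The index is φ(377) / ord(172) = 336 / 84 = 4.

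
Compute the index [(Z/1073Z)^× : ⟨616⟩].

4

By Lagrange's theorem, ord_1073(616) divides φ(1073) = φ(29·37) = (29−1)·(37−1) = 28·36 = 1008 = 2^4 · 3^2 · 7.
Divisors of 1008: 1, 2, 3, 4, 6, 7, 8, 9, 12, 14, 16, 18, 21, 24, 28, 36, 42, 48, 56, 63, 72, 84, 112, 126, 144, 168, 252, 336, 504, 1008.
Evaluate successive powers at the divisors of 1008:
616^1 ≡ 616
616^2 ≡ 687
616^3 ≡ 430
616^4 ≡ 922
616^6 ≡ 344
616^7 ≡ 523
616^8 ≡ 268
616^9 ≡ 919
616^12 ≡ 306
616^14 ≡ 987
616^16 ≡ 1006
616^18 ≡ 110
616^21 ≡ 88
616^24 ≡ 285
616^28 ≡ 958
616^36 ≡ 297
616^42 ≡ 233
616^48 ≡ 750
616^56 ≡ 349
616^63 ≡ 117
616^72 ≡ 223
616^84 ≡ 639
616^112 ≡ 552
616^126 ≡ 813
616^144 ≡ 371
616^168 ≡ 581
616^252 ≡ 1
The order of 616 is 252, so the subgroup it generates has 252 elements.
The index is φ(1073) / ord(616) = 1008 / 252 = 4.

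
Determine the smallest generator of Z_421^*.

φ(421) = 421 − 1 = 420 = 2^2 · 3 · 5 · 7.
g is a primitive root iff g^(420/q) ≢ 1 (mod 421) for each prime q ∈ {2, 3, 5, 7}.
g = 2: 2^210 ≡ 420; 2^140 ≡ 400; 2^84 ≡ 279; 2^60 ≡ 370 — none is 1, so 2 is a primitive root.
So 2 is the smallest generator of (Z/421Z)^×.

2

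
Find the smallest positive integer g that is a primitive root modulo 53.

φ(53) = 53 − 1 = 52 = 2^2 · 13.
g is a primitive root iff g^(52/q) ≢ 1 (mod 53) for each prime q ∈ {2, 13}.
g = 2: 2^26 ≡ 52; 2^4 ≡ 16 — none is 1, so 2 is a primitive root.
The smallest primitive root modulo 53 is 2.

2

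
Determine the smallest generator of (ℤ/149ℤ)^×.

φ(149) = 149 − 1 = 148 = 2^2 · 37.
g is a primitive root iff g^(148/q) ≢ 1 (mod 149) for each prime q ∈ {2, 37}.
g = 2: 2^74 ≡ 148; 2^4 ≡ 16 — none is 1, so 2 is a primitive root.
So 2 is the smallest generator of (Z/149Z)^×.

2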